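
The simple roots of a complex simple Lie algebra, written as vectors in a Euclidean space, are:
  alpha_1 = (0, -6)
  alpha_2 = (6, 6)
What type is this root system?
type B_2

Compute the Cartan integers a_ij = 2(alpha_i, alpha_j)/(alpha_j, alpha_j); the resulting 2x2 Cartan matrix is
[[2, -1], [-2, 2]].
The roots have two lengths (squared-length ratio 2:1); the short ones are alpha_{1}. The associated Dynkin diagram is a chain of 2 nodes with a double edge at one end; the terminal node there is the unique short simple root (B_2), so the type is B_2 (the algebra so(5)).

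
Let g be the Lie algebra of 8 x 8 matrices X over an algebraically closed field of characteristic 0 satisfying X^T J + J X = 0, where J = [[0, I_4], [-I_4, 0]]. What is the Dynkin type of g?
This is sp(8), which has dimension 8(8+1)/2 = 36 and rank 8/2 = 4. In the classification of classical Lie algebras, the symplectic algebra sp(2n) has type C_n; here n = 4, so the Dynkin diagram is a chain of 4 nodes with a double edge at one end; the terminal node there is the unique long simple root (C_4). Hence the type is C_4.

C4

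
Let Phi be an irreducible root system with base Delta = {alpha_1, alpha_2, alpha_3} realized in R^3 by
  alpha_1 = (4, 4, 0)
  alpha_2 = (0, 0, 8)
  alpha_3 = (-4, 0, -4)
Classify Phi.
Compute the Cartan integers a_ij = 2(alpha_i, alpha_j)/(alpha_j, alpha_j); the resulting 3x3 Cartan matrix is
[[2, 0, -1], [0, 2, -2], [-1, -1, 2]].
The roots have two lengths (squared-length ratio 2:1); the short ones are alpha_{1,3}. The associated Dynkin diagram is a chain of 3 nodes with a double edge at one end; the terminal node there is the unique long simple root (C_3), so the type is C_3 (the algebra sp(6)).

C_3 (sp(6))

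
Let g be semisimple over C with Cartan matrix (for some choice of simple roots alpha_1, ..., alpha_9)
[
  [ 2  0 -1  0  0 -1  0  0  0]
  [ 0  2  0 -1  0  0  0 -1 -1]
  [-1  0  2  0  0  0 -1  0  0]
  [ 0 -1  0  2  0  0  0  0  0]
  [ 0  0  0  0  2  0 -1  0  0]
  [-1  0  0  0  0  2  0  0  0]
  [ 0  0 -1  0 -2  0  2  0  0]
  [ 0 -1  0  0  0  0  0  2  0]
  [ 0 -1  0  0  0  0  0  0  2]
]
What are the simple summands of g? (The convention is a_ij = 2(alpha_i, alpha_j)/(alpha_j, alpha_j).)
B_5 (so(11)) + D_4 (so(8))

The diagram associated to this matrix has two connected components: the simple roots {alpha_1, alpha_3, alpha_5, alpha_6, alpha_7} form a chain of 5 nodes with a double edge at one end; the terminal node there is the unique short simple root (B_5), and {alpha_2, alpha_4, alpha_8, alpha_9} form a chain of 2 nodes with a fork of two nodes at one end (D_4). A semisimple Lie algebra decomposes uniquely as the direct sum of simple ideals, one per connected component of its Dynkin diagram, so g ≅ B_5 ⊕ D_4 (dimension 55 + 28 = 83).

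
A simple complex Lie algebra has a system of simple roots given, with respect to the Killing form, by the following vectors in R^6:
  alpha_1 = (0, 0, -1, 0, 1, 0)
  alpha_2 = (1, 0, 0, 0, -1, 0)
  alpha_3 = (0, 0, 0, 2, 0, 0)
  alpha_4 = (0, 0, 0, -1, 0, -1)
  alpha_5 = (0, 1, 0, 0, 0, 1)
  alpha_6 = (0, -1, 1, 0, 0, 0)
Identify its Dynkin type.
Compute the Cartan integers a_ij = 2(alpha_i, alpha_j)/(alpha_j, alpha_j); the resulting 6x6 Cartan matrix is
[[2, -1, 0, 0, 0, -1], [-1, 2, 0, 0, 0, 0], [0, 0, 2, -2, 0, 0], [0, 0, -1, 2, -1, 0], [0, 0, 0, -1, 2, -1], [-1, 0, 0, 0, -1, 2]].
The roots have two lengths (squared-length ratio 2:1); the short ones are alpha_{1,2,4,5,6}. The associated Dynkin diagram is a chain of 6 nodes with a double edge at one end; the terminal node there is the unique long simple root (C_6), so the type is C_6 (the algebra sp(12)).

C6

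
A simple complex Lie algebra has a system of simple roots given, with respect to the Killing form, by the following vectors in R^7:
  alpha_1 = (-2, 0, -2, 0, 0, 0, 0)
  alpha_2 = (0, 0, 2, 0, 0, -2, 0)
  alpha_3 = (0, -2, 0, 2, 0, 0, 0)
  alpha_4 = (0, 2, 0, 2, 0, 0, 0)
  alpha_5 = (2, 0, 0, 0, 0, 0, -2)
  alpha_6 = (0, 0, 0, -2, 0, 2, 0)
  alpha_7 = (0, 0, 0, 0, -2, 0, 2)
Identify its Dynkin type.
type D_7

Compute the Cartan integers a_ij = 2(alpha_i, alpha_j)/(alpha_j, alpha_j); the resulting 7x7 Cartan matrix is
[[2, -1, 0, 0, -1, 0, 0], [-1, 2, 0, 0, 0, -1, 0], [0, 0, 2, 0, 0, -1, 0], [0, 0, 0, 2, 0, -1, 0], [-1, 0, 0, 0, 2, 0, -1], [0, -1, -1, -1, 0, 2, 0], [0, 0, 0, 0, -1, 0, 2]].
All simple roots have the same length, so the diagram is simply laced. The associated Dynkin diagram is a chain of 5 nodes with a fork of two nodes at one end (D_7), so the type is D_7 (the algebra so(14)).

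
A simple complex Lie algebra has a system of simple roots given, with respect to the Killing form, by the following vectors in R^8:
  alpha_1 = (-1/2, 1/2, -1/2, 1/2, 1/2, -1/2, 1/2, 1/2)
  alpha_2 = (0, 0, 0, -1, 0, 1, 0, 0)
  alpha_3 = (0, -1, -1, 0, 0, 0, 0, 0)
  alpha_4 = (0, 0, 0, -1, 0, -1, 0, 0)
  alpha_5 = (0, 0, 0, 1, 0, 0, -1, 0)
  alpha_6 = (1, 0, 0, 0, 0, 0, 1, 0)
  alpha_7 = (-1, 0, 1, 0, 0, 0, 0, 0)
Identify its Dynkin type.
Compute the Cartan integers a_ij = 2(alpha_i, alpha_j)/(alpha_j, alpha_j); the resulting 7x7 Cartan matrix is
[[2, -1, 0, 0, 0, 0, 0], [-1, 2, 0, 0, -1, 0, 0], [0, 0, 2, 0, 0, 0, -1], [0, 0, 0, 2, -1, 0, 0], [0, -1, 0, -1, 2, -1, 0], [0, 0, 0, 0, -1, 2, -1], [0, 0, -1, 0, 0, -1, 2]].
All simple roots have the same length, so the diagram is simply laced. The associated Dynkin diagram is a chain of 6 nodes with one extra node attached to the third node from one end (E_7), so the type is E_7.

E_7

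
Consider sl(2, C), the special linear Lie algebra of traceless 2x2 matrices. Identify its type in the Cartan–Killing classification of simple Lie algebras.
type A_1

This is sl(2), which has dimension 2^2 - 1 = 3 and rank 2 - 1 = 1 (a Cartan subalgebra is the diagonal traceless matrices). In the classification of classical Lie algebras, the special linear algebra sl(n+1) has type A_n; here n = 1, so the Dynkin diagram is a chain of 1 nodes with single edges (A_1). Hence the type is A_1.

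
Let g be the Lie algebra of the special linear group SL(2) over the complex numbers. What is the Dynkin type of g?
type A_1

This is sl(2), which has dimension 2^2 - 1 = 3 and rank 2 - 1 = 1 (a Cartan subalgebra is the diagonal traceless matrices). In the classification of classical Lie algebras, the special linear algebra sl(n+1) has type A_n; here n = 1, so the Dynkin diagram is a chain of 1 nodes with single edges (A_1). Hence the type is A_1.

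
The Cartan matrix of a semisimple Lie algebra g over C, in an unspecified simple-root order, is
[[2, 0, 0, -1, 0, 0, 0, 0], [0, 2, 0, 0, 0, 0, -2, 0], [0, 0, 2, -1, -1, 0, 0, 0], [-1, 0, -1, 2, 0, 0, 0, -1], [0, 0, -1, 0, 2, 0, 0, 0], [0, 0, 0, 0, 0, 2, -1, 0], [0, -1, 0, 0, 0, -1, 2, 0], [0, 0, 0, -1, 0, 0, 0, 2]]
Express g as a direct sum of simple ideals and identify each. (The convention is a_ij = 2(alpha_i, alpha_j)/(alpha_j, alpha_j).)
C_3 ⊕ D_5

The diagram associated to this matrix has two connected components: the simple roots {alpha_2, alpha_6, alpha_7} form a chain of 3 nodes with a double edge at one end; the terminal node there is the unique long simple root (C_3), and {alpha_1, alpha_3, alpha_4, alpha_5, alpha_8} form a chain of 3 nodes with a fork of two nodes at one end (D_5). A semisimple Lie algebra decomposes uniquely as the direct sum of simple ideals, one per connected component of its Dynkin diagram, so g ≅ C_3 ⊕ D_5 (dimension 21 + 45 = 66).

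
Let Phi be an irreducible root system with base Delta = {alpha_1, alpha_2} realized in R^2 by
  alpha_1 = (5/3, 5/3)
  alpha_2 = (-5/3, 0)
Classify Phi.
type B_2

Compute the Cartan integers a_ij = 2(alpha_i, alpha_j)/(alpha_j, alpha_j); the resulting 2x2 Cartan matrix is
[[2, -2], [-1, 2]].
The roots have two lengths (squared-length ratio 2:1); the short ones are alpha_{2}. The associated Dynkin diagram is a chain of 2 nodes with a double edge at one end; the terminal node there is the unique short simple root (B_2), so the type is B_2 (the algebra so(5)).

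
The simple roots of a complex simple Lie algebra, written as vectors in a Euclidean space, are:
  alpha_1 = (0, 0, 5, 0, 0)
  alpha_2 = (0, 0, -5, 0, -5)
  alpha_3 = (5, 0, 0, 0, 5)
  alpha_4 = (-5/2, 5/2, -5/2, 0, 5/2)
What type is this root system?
Compute the Cartan integers a_ij = 2(alpha_i, alpha_j)/(alpha_j, alpha_j); the resulting 4x4 Cartan matrix is
[[2, -1, 0, -1], [-2, 2, -1, 0], [0, -1, 2, 0], [-1, 0, 0, 2]].
The roots have two lengths (squared-length ratio 2:1); the short ones are alpha_{1,4}. The associated Dynkin diagram is a chain of 4 nodes with a double edge between the middle two (F_4), so the type is F_4.

F_4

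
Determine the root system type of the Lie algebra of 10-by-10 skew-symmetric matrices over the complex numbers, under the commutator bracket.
This is so(10) with 10 even, which has dimension 10(10-1)/2 = 45 and rank 10/2 = 5. In the classification of classical Lie algebras, the orthogonal algebra so(2n) in an even number of variables has type D_n; here n = 5, so the Dynkin diagram is a chain of 3 nodes with a fork of two nodes at one end (D_5). Hence the type is D_5.

D5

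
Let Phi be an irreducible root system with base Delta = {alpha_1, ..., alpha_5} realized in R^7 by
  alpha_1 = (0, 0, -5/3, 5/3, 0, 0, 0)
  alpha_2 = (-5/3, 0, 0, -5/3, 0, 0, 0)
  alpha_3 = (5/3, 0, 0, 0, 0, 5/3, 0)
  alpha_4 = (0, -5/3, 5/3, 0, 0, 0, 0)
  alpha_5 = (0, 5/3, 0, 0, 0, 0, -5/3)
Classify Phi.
A_5 (sl(6))

Compute the Cartan integers a_ij = 2(alpha_i, alpha_j)/(alpha_j, alpha_j); the resulting 5x5 Cartan matrix is
[[2, -1, 0, -1, 0], [-1, 2, -1, 0, 0], [0, -1, 2, 0, 0], [-1, 0, 0, 2, -1], [0, 0, 0, -1, 2]].
All simple roots have the same length, so the diagram is simply laced. The associated Dynkin diagram is a chain of 5 nodes with single edges (A_5), so the type is A_5 (the algebra sl(6)).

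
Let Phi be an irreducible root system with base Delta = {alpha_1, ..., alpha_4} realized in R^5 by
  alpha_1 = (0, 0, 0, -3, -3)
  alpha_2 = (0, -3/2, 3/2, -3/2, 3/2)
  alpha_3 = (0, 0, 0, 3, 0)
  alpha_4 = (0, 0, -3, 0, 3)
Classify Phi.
F_4

Compute the Cartan integers a_ij = 2(alpha_i, alpha_j)/(alpha_j, alpha_j); the resulting 4x4 Cartan matrix is
[[2, 0, -2, -1], [0, 2, -1, 0], [-1, -1, 2, 0], [-1, 0, 0, 2]].
The roots have two lengths (squared-length ratio 2:1); the short ones are alpha_{2,3}. The associated Dynkin diagram is a chain of 4 nodes with a double edge between the middle two (F_4), so the type is F_4.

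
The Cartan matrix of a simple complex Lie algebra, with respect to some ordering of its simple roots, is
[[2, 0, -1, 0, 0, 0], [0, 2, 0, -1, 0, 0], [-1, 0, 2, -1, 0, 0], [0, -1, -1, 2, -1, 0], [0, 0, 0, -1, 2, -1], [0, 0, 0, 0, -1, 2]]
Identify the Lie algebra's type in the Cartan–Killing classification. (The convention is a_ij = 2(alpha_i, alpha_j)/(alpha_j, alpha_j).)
E_6

The matrix has rank 6 with 2's on the diagonal. Reading the off-diagonal entries as Dynkin edges (a single edge where a_ij = a_ji = -1; a double or triple edge where a_ij * a_ji = 2 or 3), the diagram is a chain of 5 nodes with one extra node attached to the third node from one end (E_6). One simple-root ordering that puts it in standard form is (alpha_1, alpha_2, alpha_3, alpha_4, alpha_5, alpha_6). So the algebra is type E_6.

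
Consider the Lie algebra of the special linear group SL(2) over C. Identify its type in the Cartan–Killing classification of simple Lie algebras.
This is sl(2), which has dimension 2^2 - 1 = 3 and rank 2 - 1 = 1 (a Cartan subalgebra is the diagonal traceless matrices). In the classification of classical Lie algebras, the special linear algebra sl(n+1) has type A_n; here n = 1, so the Dynkin diagram is a chain of 1 nodes with single edges (A_1). Hence the type is A_1.

A1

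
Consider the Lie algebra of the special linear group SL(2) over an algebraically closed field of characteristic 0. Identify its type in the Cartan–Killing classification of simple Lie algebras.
type A_1

This is sl(2), which has dimension 2^2 - 1 = 3 and rank 2 - 1 = 1 (a Cartan subalgebra is the diagonal traceless matrices). In the classification of classical Lie algebras, the special linear algebra sl(n+1) has type A_n; here n = 1, so the Dynkin diagram is a chain of 1 nodes with single edges (A_1). Hence the type is A_1.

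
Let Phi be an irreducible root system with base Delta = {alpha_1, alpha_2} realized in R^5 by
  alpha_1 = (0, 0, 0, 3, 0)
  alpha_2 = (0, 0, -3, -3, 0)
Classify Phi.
Compute the Cartan integers a_ij = 2(alpha_i, alpha_j)/(alpha_j, alpha_j); the resulting 2x2 Cartan matrix is
[[2, -1], [-2, 2]].
The roots have two lengths (squared-length ratio 2:1); the short ones are alpha_{1}. The associated Dynkin diagram is a chain of 2 nodes with a double edge at one end; the terminal node there is the unique short simple root (B_2), so the type is B_2 (the algebra so(5)).

B2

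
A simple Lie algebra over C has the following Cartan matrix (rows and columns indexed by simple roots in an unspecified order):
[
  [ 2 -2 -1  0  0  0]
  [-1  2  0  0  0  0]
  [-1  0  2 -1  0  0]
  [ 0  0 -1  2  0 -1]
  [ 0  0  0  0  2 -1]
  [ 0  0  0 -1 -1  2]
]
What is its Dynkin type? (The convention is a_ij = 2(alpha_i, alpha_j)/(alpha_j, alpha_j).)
The matrix has rank 6 with 2's on the diagonal. Reading the off-diagonal entries as Dynkin edges (a single edge where a_ij = a_ji = -1; a double or triple edge where a_ij * a_ji = 2 or 3), the diagram is a chain of 6 nodes with a double edge at one end; the terminal node there is the unique short simple root (B_6). One simple-root ordering that puts it in standard form is (alpha_5, alpha_6, alpha_4, alpha_3, alpha_1, alpha_2). So the algebra is type B_6, i.e. so(13).

B6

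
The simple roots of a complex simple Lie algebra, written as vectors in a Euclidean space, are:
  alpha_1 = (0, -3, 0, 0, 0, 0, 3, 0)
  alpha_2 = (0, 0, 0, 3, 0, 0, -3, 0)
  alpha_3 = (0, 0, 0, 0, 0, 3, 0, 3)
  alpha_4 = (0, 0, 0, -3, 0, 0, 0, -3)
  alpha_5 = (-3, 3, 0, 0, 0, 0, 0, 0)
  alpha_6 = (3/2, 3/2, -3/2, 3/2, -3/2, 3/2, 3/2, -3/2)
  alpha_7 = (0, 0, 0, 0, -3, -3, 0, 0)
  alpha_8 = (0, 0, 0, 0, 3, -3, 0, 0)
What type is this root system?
Compute the Cartan integers a_ij = 2(alpha_i, alpha_j)/(alpha_j, alpha_j); the resulting 8x8 Cartan matrix is
[[2, -1, 0, 0, -1, 0, 0, 0], [-1, 2, 0, -1, 0, 0, 0, 0], [0, 0, 2, -1, 0, 0, -1, -1], [0, -1, -1, 2, 0, 0, 0, 0], [-1, 0, 0, 0, 2, 0, 0, 0], [0, 0, 0, 0, 0, 2, 0, -1], [0, 0, -1, 0, 0, 0, 2, 0], [0, 0, -1, 0, 0, -1, 0, 2]].
All simple roots have the same length, so the diagram is simply laced. The associated Dynkin diagram is a chain of 7 nodes with one extra node attached to the third node from one end (E_8), so the type is E_8.

type E_8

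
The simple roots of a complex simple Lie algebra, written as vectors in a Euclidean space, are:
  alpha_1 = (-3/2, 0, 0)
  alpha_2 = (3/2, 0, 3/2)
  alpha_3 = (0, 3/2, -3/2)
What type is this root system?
Compute the Cartan integers a_ij = 2(alpha_i, alpha_j)/(alpha_j, alpha_j); the resulting 3x3 Cartan matrix is
[[2, -1, 0], [-2, 2, -1], [0, -1, 2]].
The roots have two lengths (squared-length ratio 2:1); the short ones are alpha_{1}. The associated Dynkin diagram is a chain of 3 nodes with a double edge at one end; the terminal node there is the unique short simple root (B_3), so the type is B_3 (the algebra so(7)).

type B_3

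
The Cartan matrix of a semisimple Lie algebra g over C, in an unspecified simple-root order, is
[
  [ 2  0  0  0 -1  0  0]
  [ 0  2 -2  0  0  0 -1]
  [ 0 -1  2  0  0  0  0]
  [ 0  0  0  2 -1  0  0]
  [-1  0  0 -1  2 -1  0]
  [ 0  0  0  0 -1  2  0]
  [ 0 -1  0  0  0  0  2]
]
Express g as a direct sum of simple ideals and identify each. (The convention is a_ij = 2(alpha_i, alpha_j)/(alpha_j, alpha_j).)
B_3 (so(7)) + D_4 (so(8))

The diagram associated to this matrix has two connected components: the simple roots {alpha_2, alpha_3, alpha_7} form a chain of 3 nodes with a double edge at one end; the terminal node there is the unique short simple root (B_3), and {alpha_1, alpha_4, alpha_5, alpha_6} form a chain of 2 nodes with a fork of two nodes at one end (D_4). A semisimple Lie algebra decomposes uniquely as the direct sum of simple ideals, one per connected component of its Dynkin diagram, so g ≅ B_3 ⊕ D_4 (dimension 21 + 28 = 49).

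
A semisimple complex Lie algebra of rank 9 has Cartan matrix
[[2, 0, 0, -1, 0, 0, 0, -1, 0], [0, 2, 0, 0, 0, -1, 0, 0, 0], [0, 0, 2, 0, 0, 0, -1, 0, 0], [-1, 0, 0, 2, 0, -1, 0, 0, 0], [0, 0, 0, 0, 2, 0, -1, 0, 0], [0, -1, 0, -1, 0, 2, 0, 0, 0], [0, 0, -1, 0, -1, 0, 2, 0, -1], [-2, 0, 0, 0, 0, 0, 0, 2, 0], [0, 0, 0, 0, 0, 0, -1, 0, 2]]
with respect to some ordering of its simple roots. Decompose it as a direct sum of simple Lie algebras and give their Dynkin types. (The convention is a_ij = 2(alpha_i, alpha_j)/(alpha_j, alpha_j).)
C_5 (sp(10)) ⊕ D_4 (so(8))

The diagram associated to this matrix has two connected components: the simple roots {alpha_1, alpha_2, alpha_4, alpha_6, alpha_8} form a chain of 5 nodes with a double edge at one end; the terminal node there is the unique long simple root (C_5), and {alpha_3, alpha_5, alpha_7, alpha_9} form a chain of 2 nodes with a fork of two nodes at one end (D_4). A semisimple Lie algebra decomposes uniquely as the direct sum of simple ideals, one per connected component of its Dynkin diagram, so g ≅ C_5 ⊕ D_4 (dimension 55 + 28 = 83).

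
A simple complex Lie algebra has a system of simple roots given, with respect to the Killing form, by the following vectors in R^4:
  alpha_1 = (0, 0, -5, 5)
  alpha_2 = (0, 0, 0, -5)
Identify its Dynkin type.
B2

Compute the Cartan integers a_ij = 2(alpha_i, alpha_j)/(alpha_j, alpha_j); the resulting 2x2 Cartan matrix is
[[2, -2], [-1, 2]].
The roots have two lengths (squared-length ratio 2:1); the short ones are alpha_{2}. The associated Dynkin diagram is a chain of 2 nodes with a double edge at one end; the terminal node there is the unique short simple root (B_2), so the type is B_2 (the algebra so(5)).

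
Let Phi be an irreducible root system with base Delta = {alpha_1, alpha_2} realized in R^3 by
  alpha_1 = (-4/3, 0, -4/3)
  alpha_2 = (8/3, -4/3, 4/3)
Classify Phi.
Compute the Cartan integers a_ij = 2(alpha_i, alpha_j)/(alpha_j, alpha_j); the resulting 2x2 Cartan matrix is
[[2, -1], [-3, 2]].
The roots have two lengths (squared-length ratio 3:1); the short ones are alpha_{1}. The associated Dynkin diagram is two nodes joined by a triple edge (G_2), so the type is G_2.

type G_2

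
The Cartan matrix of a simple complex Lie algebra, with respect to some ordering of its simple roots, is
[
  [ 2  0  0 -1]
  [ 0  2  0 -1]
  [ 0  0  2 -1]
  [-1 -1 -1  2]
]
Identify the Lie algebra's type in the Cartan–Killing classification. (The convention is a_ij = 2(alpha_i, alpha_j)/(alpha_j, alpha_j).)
The matrix has rank 4 with 2's on the diagonal. Reading the off-diagonal entries as Dynkin edges (a single edge where a_ij = a_ji = -1; a double or triple edge where a_ij * a_ji = 2 or 3), the diagram is a chain of 2 nodes with a fork of two nodes at one end (D_4). One simple-root ordering that puts it in standard form is (alpha_3, alpha_4, alpha_2, alpha_1). So the algebra is type D_4, i.e. so(8).

D_4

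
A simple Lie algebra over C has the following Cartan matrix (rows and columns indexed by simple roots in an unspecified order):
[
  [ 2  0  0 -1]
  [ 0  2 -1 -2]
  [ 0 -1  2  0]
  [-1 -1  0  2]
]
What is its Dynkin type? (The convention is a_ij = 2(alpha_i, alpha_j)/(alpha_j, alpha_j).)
The matrix has rank 4 with 2's on the diagonal. Reading the off-diagonal entries as Dynkin edges (a single edge where a_ij = a_ji = -1; a double or triple edge where a_ij * a_ji = 2 or 3), the diagram is a chain of 4 nodes with a double edge between the middle two (F_4). One simple-root ordering that puts it in standard form is (alpha_3, alpha_2, alpha_4, alpha_1). So the algebra is type F_4.

F4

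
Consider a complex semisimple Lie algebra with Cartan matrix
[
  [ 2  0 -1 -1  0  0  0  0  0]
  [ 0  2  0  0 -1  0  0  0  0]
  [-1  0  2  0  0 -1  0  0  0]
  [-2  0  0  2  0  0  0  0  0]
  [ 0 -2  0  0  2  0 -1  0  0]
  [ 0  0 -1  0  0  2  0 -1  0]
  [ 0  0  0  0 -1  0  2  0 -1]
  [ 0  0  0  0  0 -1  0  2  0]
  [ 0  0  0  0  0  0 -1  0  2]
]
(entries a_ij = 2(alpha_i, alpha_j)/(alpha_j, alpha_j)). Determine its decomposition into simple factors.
The diagram associated to this matrix has two connected components: the simple roots {alpha_2, alpha_5, alpha_7, alpha_9} form a chain of 4 nodes with a double edge at one end; the terminal node there is the unique short simple root (B_4), and {alpha_1, alpha_3, alpha_4, alpha_6, alpha_8} form a chain of 5 nodes with a double edge at one end; the terminal node there is the unique long simple root (C_5). A semisimple Lie algebra decomposes uniquely as the direct sum of simple ideals, one per connected component of its Dynkin diagram, so g ≅ B_4 ⊕ C_5 (dimension 36 + 55 = 91).

type B_4 + type C_5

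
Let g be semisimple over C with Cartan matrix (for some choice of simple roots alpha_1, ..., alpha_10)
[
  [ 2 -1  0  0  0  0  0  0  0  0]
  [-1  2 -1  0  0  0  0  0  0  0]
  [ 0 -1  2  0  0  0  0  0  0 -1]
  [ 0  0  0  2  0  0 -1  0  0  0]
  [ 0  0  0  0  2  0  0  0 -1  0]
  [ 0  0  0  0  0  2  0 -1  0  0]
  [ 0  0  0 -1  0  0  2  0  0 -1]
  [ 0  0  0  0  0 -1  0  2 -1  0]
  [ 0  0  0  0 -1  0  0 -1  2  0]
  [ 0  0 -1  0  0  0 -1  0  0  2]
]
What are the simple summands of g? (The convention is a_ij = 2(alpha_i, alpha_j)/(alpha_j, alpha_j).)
A_4 ⊕ A_6

The diagram associated to this matrix has two connected components: the simple roots {alpha_5, alpha_6, alpha_8, alpha_9} form a chain of 4 nodes with single edges (A_4), and {alpha_1, alpha_2, alpha_3, alpha_4, alpha_7, alpha_10} form a chain of 6 nodes with single edges (A_6). A semisimple Lie algebra decomposes uniquely as the direct sum of simple ideals, one per connected component of its Dynkin diagram, so g ≅ A_4 ⊕ A_6 (dimension 24 + 48 = 72).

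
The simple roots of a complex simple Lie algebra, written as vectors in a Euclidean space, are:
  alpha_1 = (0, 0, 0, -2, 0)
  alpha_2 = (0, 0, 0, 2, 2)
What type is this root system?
Compute the Cartan integers a_ij = 2(alpha_i, alpha_j)/(alpha_j, alpha_j); the resulting 2x2 Cartan matrix is
[[2, -1], [-2, 2]].
The roots have two lengths (squared-length ratio 2:1); the short ones are alpha_{1}. The associated Dynkin diagram is a chain of 2 nodes with a double edge at one end; the terminal node there is the unique short simple root (B_2), so the type is B_2 (the algebra so(5)).

B_2 (so(5))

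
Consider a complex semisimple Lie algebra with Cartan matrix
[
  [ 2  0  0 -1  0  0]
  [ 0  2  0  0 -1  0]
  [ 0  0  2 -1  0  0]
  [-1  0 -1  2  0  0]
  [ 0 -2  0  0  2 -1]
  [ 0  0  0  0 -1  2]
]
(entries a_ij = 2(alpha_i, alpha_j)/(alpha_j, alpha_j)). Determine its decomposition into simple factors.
A3 + B3

The diagram associated to this matrix has two connected components: the simple roots {alpha_1, alpha_3, alpha_4} form a chain of 3 nodes with single edges (A_3), and {alpha_2, alpha_5, alpha_6} form a chain of 3 nodes with a double edge at one end; the terminal node there is the unique short simple root (B_3). A semisimple Lie algebra decomposes uniquely as the direct sum of simple ideals, one per connected component of its Dynkin diagram, so g ≅ A_3 ⊕ B_3 (dimension 15 + 21 = 36).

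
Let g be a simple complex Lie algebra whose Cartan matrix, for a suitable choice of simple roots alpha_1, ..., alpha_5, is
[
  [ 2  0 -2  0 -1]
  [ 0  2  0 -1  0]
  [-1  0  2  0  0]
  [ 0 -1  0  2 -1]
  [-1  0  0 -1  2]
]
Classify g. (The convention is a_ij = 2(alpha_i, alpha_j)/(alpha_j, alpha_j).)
B_5

The matrix has rank 5 with 2's on the diagonal. Reading the off-diagonal entries as Dynkin edges (a single edge where a_ij = a_ji = -1; a double or triple edge where a_ij * a_ji = 2 or 3), the diagram is a chain of 5 nodes with a double edge at one end; the terminal node there is the unique short simple root (B_5). One simple-root ordering that puts it in standard form is (alpha_2, alpha_4, alpha_5, alpha_1, alpha_3). So the algebra is type B_5, i.e. so(11).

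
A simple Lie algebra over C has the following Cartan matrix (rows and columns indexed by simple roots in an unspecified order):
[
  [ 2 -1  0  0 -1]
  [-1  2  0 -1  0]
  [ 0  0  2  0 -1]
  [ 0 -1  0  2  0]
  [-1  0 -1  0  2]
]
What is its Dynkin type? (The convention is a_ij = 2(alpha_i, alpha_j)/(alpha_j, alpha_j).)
The matrix has rank 5 with 2's on the diagonal. Reading the off-diagonal entries as Dynkin edges (a single edge where a_ij = a_ji = -1; a double or triple edge where a_ij * a_ji = 2 or 3), the diagram is a chain of 5 nodes with single edges (A_5). One simple-root ordering that puts it in standard form is (alpha_3, alpha_5, alpha_1, alpha_2, alpha_4). So the algebra is type A_5, i.e. sl(6).

A_5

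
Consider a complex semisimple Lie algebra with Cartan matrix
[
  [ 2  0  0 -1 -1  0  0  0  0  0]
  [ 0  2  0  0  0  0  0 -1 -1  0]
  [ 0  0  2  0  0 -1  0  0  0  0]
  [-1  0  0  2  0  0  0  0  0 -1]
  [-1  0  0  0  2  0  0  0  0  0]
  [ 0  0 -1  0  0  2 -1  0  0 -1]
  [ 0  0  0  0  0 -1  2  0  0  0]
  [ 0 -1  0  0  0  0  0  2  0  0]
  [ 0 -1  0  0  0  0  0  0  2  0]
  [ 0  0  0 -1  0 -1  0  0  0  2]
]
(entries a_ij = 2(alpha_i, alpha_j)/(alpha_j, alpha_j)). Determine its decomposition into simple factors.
A_3 ⊕ D_7

The diagram associated to this matrix has two connected components: the simple roots {alpha_2, alpha_8, alpha_9} form a chain of 3 nodes with single edges (A_3), and {alpha_1, alpha_3, alpha_4, alpha_5, alpha_6, alpha_7, alpha_10} form a chain of 5 nodes with a fork of two nodes at one end (D_7). A semisimple Lie algebra decomposes uniquely as the direct sum of simple ideals, one per connected component of its Dynkin diagram, so g ≅ A_3 ⊕ D_7 (dimension 15 + 91 = 106).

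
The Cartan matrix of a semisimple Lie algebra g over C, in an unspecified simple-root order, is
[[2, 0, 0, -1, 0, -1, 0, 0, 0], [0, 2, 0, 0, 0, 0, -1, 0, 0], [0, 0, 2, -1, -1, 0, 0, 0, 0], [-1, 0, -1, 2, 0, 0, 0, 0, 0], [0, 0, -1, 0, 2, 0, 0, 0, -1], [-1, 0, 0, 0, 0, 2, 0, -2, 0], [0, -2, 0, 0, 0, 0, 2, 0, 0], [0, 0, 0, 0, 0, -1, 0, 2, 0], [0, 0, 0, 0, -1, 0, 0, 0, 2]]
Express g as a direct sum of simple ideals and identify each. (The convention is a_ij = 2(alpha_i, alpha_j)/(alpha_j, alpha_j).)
B_2 ⊕ B_7

The diagram associated to this matrix has two connected components: the simple roots {alpha_2, alpha_7} form a chain of 2 nodes with a double edge at one end; the terminal node there is the unique short simple root (B_2), and {alpha_1, alpha_3, alpha_4, alpha_5, alpha_6, alpha_8, alpha_9} form a chain of 7 nodes with a double edge at one end; the terminal node there is the unique short simple root (B_7). A semisimple Lie algebra decomposes uniquely as the direct sum of simple ideals, one per connected component of its Dynkin diagram, so g ≅ B_2 ⊕ B_7 (dimension 10 + 105 = 115).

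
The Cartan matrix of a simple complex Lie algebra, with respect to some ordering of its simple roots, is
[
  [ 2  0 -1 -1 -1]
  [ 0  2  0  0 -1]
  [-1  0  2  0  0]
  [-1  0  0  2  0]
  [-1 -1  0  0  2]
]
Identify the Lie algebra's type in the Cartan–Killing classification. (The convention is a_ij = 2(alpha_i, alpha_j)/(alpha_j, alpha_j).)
D_5

The matrix has rank 5 with 2's on the diagonal. Reading the off-diagonal entries as Dynkin edges (a single edge where a_ij = a_ji = -1; a double or triple edge where a_ij * a_ji = 2 or 3), the diagram is a chain of 3 nodes with a fork of two nodes at one end (D_5). One simple-root ordering that puts it in standard form is (alpha_2, alpha_5, alpha_1, alpha_3, alpha_4). So the algebra is type D_5, i.e. so(10).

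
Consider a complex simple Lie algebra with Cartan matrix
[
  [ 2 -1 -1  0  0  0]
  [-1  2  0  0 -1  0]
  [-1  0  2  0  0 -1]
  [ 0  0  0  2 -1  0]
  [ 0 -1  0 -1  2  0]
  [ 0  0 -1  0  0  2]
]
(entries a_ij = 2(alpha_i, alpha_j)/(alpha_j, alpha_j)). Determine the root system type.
The matrix has rank 6 with 2's on the diagonal. Reading the off-diagonal entries as Dynkin edges (a single edge where a_ij = a_ji = -1; a double or triple edge where a_ij * a_ji = 2 or 3), the diagram is a chain of 6 nodes with single edges (A_6). One simple-root ordering that puts it in standard form is (alpha_4, alpha_5, alpha_2, alpha_1, alpha_3, alpha_6). So the algebra is type A_6, i.e. sl(7).

A_6 (sl(7))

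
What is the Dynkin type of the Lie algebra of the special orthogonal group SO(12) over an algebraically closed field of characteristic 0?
D_6

This is so(12) with 12 even, which has dimension 12(12-1)/2 = 66 and rank 12/2 = 6. In the classification of classical Lie algebras, the orthogonal algebra so(2n) in an even number of variables has type D_n; here n = 6, so the Dynkin diagram is a chain of 4 nodes with a fork of two nodes at one end (D_6). Hence the type is D_6.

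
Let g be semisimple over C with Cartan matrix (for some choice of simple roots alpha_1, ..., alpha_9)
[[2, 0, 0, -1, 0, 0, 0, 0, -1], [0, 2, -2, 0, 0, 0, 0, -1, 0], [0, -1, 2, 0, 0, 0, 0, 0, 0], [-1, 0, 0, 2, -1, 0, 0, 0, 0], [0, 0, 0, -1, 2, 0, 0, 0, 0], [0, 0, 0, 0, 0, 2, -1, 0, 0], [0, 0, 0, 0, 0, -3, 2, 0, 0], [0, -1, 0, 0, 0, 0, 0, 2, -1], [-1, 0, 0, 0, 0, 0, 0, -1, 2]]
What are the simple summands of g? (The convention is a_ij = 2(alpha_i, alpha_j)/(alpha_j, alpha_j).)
type B_7 ⊕ type G_2

The diagram associated to this matrix has two connected components: the simple roots {alpha_1, alpha_2, alpha_3, alpha_4, alpha_5, alpha_8, alpha_9} form a chain of 7 nodes with a double edge at one end; the terminal node there is the unique short simple root (B_7), and {alpha_6, alpha_7} form two nodes joined by a triple edge (G_2). A semisimple Lie algebra decomposes uniquely as the direct sum of simple ideals, one per connected component of its Dynkin diagram, so g ≅ B_7 ⊕ G_2 (dimension 105 + 14 = 119).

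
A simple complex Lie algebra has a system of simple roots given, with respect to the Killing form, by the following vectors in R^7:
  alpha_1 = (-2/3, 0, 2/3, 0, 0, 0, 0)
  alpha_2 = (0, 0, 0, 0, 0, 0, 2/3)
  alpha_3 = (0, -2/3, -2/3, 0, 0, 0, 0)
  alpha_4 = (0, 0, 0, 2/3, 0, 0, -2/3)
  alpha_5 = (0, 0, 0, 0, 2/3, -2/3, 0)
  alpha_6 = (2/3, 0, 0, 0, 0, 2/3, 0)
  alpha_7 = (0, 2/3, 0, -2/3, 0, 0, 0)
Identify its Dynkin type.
Compute the Cartan integers a_ij = 2(alpha_i, alpha_j)/(alpha_j, alpha_j); the resulting 7x7 Cartan matrix is
[[2, 0, -1, 0, 0, -1, 0], [0, 2, 0, -1, 0, 0, 0], [-1, 0, 2, 0, 0, 0, -1], [0, -2, 0, 2, 0, 0, -1], [0, 0, 0, 0, 2, -1, 0], [-1, 0, 0, 0, -1, 2, 0], [0, 0, -1, -1, 0, 0, 2]].
The roots have two lengths (squared-length ratio 2:1); the short ones are alpha_{2}. The associated Dynkin diagram is a chain of 7 nodes with a double edge at one end; the terminal node there is the unique short simple root (B_7), so the type is B_7 (the algebra so(15)).

B_7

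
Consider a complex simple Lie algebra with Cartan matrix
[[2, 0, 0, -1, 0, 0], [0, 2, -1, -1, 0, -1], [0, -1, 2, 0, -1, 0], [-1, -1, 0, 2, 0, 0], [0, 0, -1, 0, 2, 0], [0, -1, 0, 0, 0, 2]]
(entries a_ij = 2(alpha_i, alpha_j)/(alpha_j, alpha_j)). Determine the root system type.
E_6

The matrix has rank 6 with 2's on the diagonal. Reading the off-diagonal entries as Dynkin edges (a single edge where a_ij = a_ji = -1; a double or triple edge where a_ij * a_ji = 2 or 3), the diagram is a chain of 5 nodes with one extra node attached to the third node from one end (E_6). One simple-root ordering that puts it in standard form is (alpha_1, alpha_6, alpha_4, alpha_2, alpha_3, alpha_5). So the algebra is type E_6.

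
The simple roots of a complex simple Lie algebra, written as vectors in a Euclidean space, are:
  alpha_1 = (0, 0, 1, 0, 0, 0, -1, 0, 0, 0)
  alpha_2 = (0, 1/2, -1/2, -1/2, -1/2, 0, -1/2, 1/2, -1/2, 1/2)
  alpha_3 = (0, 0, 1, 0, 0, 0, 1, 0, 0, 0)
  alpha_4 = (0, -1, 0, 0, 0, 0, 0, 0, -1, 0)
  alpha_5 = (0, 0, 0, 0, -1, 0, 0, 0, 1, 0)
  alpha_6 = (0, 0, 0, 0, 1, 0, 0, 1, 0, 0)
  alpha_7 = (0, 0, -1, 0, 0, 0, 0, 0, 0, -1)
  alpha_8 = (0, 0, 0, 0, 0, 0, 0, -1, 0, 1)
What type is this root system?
type E_8

Compute the Cartan integers a_ij = 2(alpha_i, alpha_j)/(alpha_j, alpha_j); the resulting 8x8 Cartan matrix is
[[2, 0, 0, 0, 0, 0, -1, 0], [0, 2, -1, 0, 0, 0, 0, 0], [0, -1, 2, 0, 0, 0, -1, 0], [0, 0, 0, 2, -1, 0, 0, 0], [0, 0, 0, -1, 2, -1, 0, 0], [0, 0, 0, 0, -1, 2, 0, -1], [-1, 0, -1, 0, 0, 0, 2, -1], [0, 0, 0, 0, 0, -1, -1, 2]].
All simple roots have the same length, so the diagram is simply laced. The associated Dynkin diagram is a chain of 7 nodes with one extra node attached to the third node from one end (E_8), so the type is E_8.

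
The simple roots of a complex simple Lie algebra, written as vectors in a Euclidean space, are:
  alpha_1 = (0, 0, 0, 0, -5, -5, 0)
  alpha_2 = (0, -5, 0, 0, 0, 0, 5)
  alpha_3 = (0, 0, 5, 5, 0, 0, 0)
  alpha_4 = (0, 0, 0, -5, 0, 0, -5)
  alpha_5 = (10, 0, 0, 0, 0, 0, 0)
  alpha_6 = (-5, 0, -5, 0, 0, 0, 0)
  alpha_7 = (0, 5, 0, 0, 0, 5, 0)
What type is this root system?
C_7

Compute the Cartan integers a_ij = 2(alpha_i, alpha_j)/(alpha_j, alpha_j); the resulting 7x7 Cartan matrix is
[[2, 0, 0, 0, 0, 0, -1], [0, 2, 0, -1, 0, 0, -1], [0, 0, 2, -1, 0, -1, 0], [0, -1, -1, 2, 0, 0, 0], [0, 0, 0, 0, 2, -2, 0], [0, 0, -1, 0, -1, 2, 0], [-1, -1, 0, 0, 0, 0, 2]].
The roots have two lengths (squared-length ratio 2:1); the short ones are alpha_{1,2,3,4,6,7}. The associated Dynkin diagram is a chain of 7 nodes with a double edge at one end; the terminal node there is the unique long simple root (C_7), so the type is C_7 (the algebra sp(14)).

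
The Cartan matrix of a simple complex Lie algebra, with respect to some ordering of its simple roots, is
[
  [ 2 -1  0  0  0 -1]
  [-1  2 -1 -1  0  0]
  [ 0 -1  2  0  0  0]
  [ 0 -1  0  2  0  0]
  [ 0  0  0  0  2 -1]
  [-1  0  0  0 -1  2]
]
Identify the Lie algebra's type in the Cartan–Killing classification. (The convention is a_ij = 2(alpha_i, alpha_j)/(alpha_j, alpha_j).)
type D_6

The matrix has rank 6 with 2's on the diagonal. Reading the off-diagonal entries as Dynkin edges (a single edge where a_ij = a_ji = -1; a double or triple edge where a_ij * a_ji = 2 or 3), the diagram is a chain of 4 nodes with a fork of two nodes at one end (D_6). One simple-root ordering that puts it in standard form is (alpha_5, alpha_6, alpha_1, alpha_2, alpha_3, alpha_4). So the algebra is type D_6, i.e. so(12).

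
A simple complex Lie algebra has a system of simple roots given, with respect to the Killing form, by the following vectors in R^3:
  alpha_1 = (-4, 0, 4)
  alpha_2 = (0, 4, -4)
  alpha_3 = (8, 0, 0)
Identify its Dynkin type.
Compute the Cartan integers a_ij = 2(alpha_i, alpha_j)/(alpha_j, alpha_j); the resulting 3x3 Cartan matrix is
[[2, -1, -1], [-1, 2, 0], [-2, 0, 2]].
The roots have two lengths (squared-length ratio 2:1); the short ones are alpha_{1,2}. The associated Dynkin diagram is a chain of 3 nodes with a double edge at one end; the terminal node there is the unique long simple root (C_3), so the type is C_3 (the algebra sp(6)).

type C_3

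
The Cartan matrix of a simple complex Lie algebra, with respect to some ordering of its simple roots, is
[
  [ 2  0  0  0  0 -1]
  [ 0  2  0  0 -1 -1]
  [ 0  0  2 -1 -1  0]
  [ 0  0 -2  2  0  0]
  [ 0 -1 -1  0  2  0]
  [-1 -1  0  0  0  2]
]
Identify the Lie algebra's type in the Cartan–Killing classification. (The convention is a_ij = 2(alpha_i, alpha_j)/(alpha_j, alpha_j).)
The matrix has rank 6 with 2's on the diagonal. Reading the off-diagonal entries as Dynkin edges (a single edge where a_ij = a_ji = -1; a double or triple edge where a_ij * a_ji = 2 or 3), the diagram is a chain of 6 nodes with a double edge at one end; the terminal node there is the unique long simple root (C_6). One simple-root ordering that puts it in standard form is (alpha_1, alpha_6, alpha_2, alpha_5, alpha_3, alpha_4). So the algebra is type C_6, i.e. sp(12).

C6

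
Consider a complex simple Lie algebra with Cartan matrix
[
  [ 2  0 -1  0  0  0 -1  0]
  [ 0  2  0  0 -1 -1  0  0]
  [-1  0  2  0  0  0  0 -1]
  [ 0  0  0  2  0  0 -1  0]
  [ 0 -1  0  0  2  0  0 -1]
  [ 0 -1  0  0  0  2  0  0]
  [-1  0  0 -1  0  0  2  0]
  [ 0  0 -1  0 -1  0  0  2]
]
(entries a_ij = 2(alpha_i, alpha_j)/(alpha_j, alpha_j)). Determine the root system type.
The matrix has rank 8 with 2's on the diagonal. Reading the off-diagonal entries as Dynkin edges (a single edge where a_ij = a_ji = -1; a double or triple edge where a_ij * a_ji = 2 or 3), the diagram is a chain of 8 nodes with single edges (A_8). One simple-root ordering that puts it in standard form is (alpha_4, alpha_7, alpha_1, alpha_3, alpha_8, alpha_5, alpha_2, alpha_6). So the algebra is type A_8, i.e. sl(9).

A_8 (sl(9))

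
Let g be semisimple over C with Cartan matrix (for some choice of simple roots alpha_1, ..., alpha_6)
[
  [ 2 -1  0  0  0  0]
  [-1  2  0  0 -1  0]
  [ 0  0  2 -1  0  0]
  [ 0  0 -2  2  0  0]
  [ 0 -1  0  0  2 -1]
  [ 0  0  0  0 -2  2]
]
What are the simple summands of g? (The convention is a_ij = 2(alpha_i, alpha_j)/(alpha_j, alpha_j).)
The diagram associated to this matrix has two connected components: the simple roots {alpha_3, alpha_4} form a chain of 2 nodes with a double edge at one end; the terminal node there is the unique short simple root (B_2), and {alpha_1, alpha_2, alpha_5, alpha_6} form a chain of 4 nodes with a double edge at one end; the terminal node there is the unique long simple root (C_4). A semisimple Lie algebra decomposes uniquely as the direct sum of simple ideals, one per connected component of its Dynkin diagram, so g ≅ B_2 ⊕ C_4 (dimension 10 + 36 = 46).

B_2 (so(5)) ⊕ C_4 (sp(8))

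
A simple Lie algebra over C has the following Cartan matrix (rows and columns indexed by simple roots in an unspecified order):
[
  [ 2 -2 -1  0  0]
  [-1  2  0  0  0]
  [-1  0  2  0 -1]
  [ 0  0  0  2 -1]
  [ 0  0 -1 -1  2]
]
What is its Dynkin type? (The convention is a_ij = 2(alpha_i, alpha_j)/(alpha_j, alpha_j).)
B_5 (so(11))

The matrix has rank 5 with 2's on the diagonal. Reading the off-diagonal entries as Dynkin edges (a single edge where a_ij = a_ji = -1; a double or triple edge where a_ij * a_ji = 2 or 3), the diagram is a chain of 5 nodes with a double edge at one end; the terminal node there is the unique short simple root (B_5). One simple-root ordering that puts it in standard form is (alpha_4, alpha_5, alpha_3, alpha_1, alpha_2). So the algebra is type B_5, i.e. so(11).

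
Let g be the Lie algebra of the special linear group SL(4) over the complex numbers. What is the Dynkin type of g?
This is sl(4), which has dimension 4^2 - 1 = 15 and rank 4 - 1 = 3 (a Cartan subalgebra is the diagonal traceless matrices). In the classification of classical Lie algebras, the special linear algebra sl(n+1) has type A_n; here n = 3, so the Dynkin diagram is a chain of 3 nodes with single edges (A_3). Hence the type is A_3.

A3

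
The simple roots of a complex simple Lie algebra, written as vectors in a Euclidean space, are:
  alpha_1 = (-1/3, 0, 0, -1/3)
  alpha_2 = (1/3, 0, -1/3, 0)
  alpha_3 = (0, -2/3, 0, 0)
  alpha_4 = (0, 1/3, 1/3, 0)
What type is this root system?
Compute the Cartan integers a_ij = 2(alpha_i, alpha_j)/(alpha_j, alpha_j); the resulting 4x4 Cartan matrix is
[[2, -1, 0, 0], [-1, 2, 0, -1], [0, 0, 2, -2], [0, -1, -1, 2]].
The roots have two lengths (squared-length ratio 2:1); the short ones are alpha_{1,2,4}. The associated Dynkin diagram is a chain of 4 nodes with a double edge at one end; the terminal node there is the unique long simple root (C_4), so the type is C_4 (the algebra sp(8)).

type C_4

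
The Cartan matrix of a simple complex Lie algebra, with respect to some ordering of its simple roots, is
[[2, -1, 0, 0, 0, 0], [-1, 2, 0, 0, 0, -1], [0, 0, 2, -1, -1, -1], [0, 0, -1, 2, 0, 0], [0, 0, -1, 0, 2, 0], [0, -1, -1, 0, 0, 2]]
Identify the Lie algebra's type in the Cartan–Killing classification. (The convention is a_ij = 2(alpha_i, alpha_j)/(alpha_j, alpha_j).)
The matrix has rank 6 with 2's on the diagonal. Reading the off-diagonal entries as Dynkin edges (a single edge where a_ij = a_ji = -1; a double or triple edge where a_ij * a_ji = 2 or 3), the diagram is a chain of 4 nodes with a fork of two nodes at one end (D_6). One simple-root ordering that puts it in standard form is (alpha_1, alpha_2, alpha_6, alpha_3, alpha_4, alpha_5). So the algebra is type D_6, i.e. so(12).

D_6 (so(12))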